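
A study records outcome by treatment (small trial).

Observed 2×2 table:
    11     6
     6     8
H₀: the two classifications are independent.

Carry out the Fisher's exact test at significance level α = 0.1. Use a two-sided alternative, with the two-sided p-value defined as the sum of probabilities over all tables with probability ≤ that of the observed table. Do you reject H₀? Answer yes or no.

Margins: r₁=17, r₂=14, c₁=17, c₂=14, n=31
p_obs = C(17,11)·C(14,6)/C(31,17); sum pmf over tables with pmf ≤ p_obs
p-value (two-sided) = 0.28948
At α=0.1: p ≥ α → fail to reject H₀

reject H₀: no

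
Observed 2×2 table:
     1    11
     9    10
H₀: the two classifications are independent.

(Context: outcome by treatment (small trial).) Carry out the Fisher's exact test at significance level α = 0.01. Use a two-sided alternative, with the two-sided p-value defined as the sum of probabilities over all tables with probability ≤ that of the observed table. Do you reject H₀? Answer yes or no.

Margins: r₁=12, r₂=19, c₁=10, c₂=21, n=31
p_obs = C(12,1)·C(19,9)/C(31,10); sum pmf over tables with pmf ≤ p_obs
p-value (two-sided) = 0.04638
At α=0.01: p ≥ α → fail to reject H₀

reject H₀: no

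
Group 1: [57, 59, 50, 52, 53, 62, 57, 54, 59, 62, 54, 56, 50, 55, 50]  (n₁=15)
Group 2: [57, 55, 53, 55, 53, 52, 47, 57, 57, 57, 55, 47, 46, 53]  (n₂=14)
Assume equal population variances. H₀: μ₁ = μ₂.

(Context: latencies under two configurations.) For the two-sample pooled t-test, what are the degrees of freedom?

degrees of freedom = 27

df = n₁ + n₂ − 2 = 15 + 14 − 2 = 27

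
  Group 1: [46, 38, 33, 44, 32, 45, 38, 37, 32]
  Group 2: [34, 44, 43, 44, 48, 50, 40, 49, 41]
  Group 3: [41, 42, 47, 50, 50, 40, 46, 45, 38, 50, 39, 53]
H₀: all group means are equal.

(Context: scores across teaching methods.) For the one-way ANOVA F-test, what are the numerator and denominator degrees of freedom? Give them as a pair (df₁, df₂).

k = 3 groups, N = 30 total
df = (k−1, N−k) = (3−1, 30−3) = (2, 27)

degrees of freedom = [2, 27]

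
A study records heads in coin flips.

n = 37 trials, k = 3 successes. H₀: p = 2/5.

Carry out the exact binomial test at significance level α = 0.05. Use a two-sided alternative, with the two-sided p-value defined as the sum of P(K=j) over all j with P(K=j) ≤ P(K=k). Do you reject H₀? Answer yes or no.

Exact binomial: n=37, k=3, p₀=2/5=0.4000
P(X=j) = C(n,j)·p₀^j·(1−p₀)^(n−j); p = Σ P(X=j) over j with P(X=j) ≤ P(X=3)
p-value (two-sided) = 0.00003
At α=0.05: p < α → reject H₀

reject H₀: yes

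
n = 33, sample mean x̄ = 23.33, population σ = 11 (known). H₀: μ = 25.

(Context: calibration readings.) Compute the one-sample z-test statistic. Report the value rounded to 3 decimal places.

test statistic = -0.872

SE = σ/√n = 11/√33 = 1.9149
z = (x̄−μ₀)/SE = (23.33−25)/1.9149 = -0.8721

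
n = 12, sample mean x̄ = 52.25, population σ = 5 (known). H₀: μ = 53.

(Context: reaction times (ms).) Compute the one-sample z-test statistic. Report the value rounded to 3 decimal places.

SE = σ/√n = 5/√12 = 1.4434
z = (x̄−μ₀)/SE = (52.25−53)/1.4434 = -0.5196

test statistic = -0.520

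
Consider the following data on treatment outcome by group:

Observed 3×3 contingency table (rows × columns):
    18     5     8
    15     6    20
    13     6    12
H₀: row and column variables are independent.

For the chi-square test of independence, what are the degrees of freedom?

df = (r−1)(c−1) = (3−1)·(3−1) = 4

degrees of freedom = 4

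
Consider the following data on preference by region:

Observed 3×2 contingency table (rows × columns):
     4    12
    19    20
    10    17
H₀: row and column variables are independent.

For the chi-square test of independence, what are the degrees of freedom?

df = (r−1)(c−1) = (3−1)·(2−1) = 2

degrees of freedom = 2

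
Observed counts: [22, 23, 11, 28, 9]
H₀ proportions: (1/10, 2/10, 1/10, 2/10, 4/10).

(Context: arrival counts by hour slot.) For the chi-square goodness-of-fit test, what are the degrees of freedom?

df = k − 1 = 5 − 1 = 4

degrees of freedom = 4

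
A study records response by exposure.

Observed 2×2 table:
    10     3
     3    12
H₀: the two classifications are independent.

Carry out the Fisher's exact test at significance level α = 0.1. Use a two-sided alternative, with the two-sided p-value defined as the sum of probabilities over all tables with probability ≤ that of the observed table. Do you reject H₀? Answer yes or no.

reject H₀: yes

Margins: r₁=13, r₂=15, c₁=13, c₂=15, n=28
p_obs = C(13,10)·C(15,3)/C(28,13); sum pmf over tables with pmf ≤ p_obs
p-value (two-sided) = 0.00670
At α=0.1: p < α → reject H₀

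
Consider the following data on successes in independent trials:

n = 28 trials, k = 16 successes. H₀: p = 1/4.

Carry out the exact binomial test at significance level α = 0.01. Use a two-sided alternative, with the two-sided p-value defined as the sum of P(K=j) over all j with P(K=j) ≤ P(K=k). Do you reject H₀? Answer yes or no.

Exact binomial: n=28, k=16, p₀=1/4=0.2500
P(X=j) = C(n,j)·p₀^j·(1−p₀)^(n−j); p = Σ P(X=j) over j with P(X=j) ≤ P(X=16)
p-value (two-sided) = 0.00029
At α=0.01: p < α → reject H₀

reject H₀: yes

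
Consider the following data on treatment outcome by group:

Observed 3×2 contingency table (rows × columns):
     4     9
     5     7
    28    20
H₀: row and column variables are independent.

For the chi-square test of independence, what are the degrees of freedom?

degrees of freedom = 2

df = (r−1)(c−1) = (3−1)·(2−1) = 2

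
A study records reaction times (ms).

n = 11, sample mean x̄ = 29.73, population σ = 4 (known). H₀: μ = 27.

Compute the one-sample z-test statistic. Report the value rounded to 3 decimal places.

SE = σ/√n = 4/√11 = 1.2060
z = (x̄−μ₀)/SE = (29.73−27)/1.2060 = 2.2636

test statistic = 2.264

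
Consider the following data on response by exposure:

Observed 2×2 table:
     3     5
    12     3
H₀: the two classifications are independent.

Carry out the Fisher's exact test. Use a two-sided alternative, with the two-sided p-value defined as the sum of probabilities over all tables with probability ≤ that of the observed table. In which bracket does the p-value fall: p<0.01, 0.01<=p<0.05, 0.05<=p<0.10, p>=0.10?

Margins: r₁=8, r₂=15, c₁=15, c₂=8, n=23
p_obs = C(8,3)·C(15,12)/C(23,15); sum pmf over tables with pmf ≤ p_obs
p-value (two-sided) = 0.07133
→ bracket: 0.05<=p<0.10

p-value bracket: 0.05<=p<0.10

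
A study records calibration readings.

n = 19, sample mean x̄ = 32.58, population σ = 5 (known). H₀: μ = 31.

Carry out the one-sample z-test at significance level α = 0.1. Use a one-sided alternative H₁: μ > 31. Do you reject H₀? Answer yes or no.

reject H₀: yes

SE = σ/√n = 5/√19 = 1.1471
z = (x̄−μ₀)/SE = (32.58−31)/1.1471 = 1.3774
p-value (one-sided, H₁ greater) = 0.08419
At α=0.1: p < α → reject H₀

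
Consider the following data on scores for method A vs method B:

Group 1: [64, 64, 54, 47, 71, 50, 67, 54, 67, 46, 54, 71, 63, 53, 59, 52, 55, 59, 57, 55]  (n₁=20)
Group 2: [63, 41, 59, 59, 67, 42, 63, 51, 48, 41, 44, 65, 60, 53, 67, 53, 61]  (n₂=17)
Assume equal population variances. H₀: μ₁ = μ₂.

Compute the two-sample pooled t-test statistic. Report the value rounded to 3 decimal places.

x̄₁=58.100, s₁=7.454, n₁=20
x̄₂=55.118, s₂=9.232, n₂=17
s_p² = [19·7.454² + 16·9.232²]/35 = 69.1304
SE = √(s_p²·(1/20+1/17)) = 2.7428
t = (58.100−55.118)/2.7428 = 1.0873
df = 35

test statistic = 1.087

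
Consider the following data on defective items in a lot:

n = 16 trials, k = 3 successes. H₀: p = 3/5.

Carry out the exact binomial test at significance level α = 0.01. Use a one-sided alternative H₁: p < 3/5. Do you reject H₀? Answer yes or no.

Exact binomial: n=16, k=3, p₀=3/5=0.6000
P(X≤3) from Σ C(n,i)·p₀^i·(1−p₀)^(n−i)
p-value (one-sided, H₁ less) = 0.00094
At α=0.01: p < α → reject H₀

reject H₀: yes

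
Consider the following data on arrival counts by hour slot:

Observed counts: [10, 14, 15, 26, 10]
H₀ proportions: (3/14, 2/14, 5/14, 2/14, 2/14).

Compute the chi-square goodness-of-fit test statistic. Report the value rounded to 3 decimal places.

n = 75; E_i = n·p_i = [16.07, 10.71, 26.79, 10.71, 10.71]
χ² = (10−16.07)²/16.07 + (14−10.71)²/10.71 + (15−26.79)²/26.79 + (26−10.71)²/10.71 + (10−10.71)²/10.71 = 30.3422
df = 4

test statistic = 30.342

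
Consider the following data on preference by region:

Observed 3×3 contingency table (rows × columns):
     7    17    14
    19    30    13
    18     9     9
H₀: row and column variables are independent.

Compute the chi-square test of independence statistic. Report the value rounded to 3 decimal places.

test statistic = 11.271

Row totals [38, 62, 36], col totals [44, 56, 36], n=136
χ² = (7−12.29)²/12.29 + (17−15.65)²/15.65 + (14−10.06)²/10.06 + (19−20.06)²/20.06 + (30−25.53)²/25.53 + (13−16.41)²/16.41 + (18−11.65)²/11.65 + (9−14.82)²/14.82 + (9−9.53)²/9.53 = 11.2714
df = 4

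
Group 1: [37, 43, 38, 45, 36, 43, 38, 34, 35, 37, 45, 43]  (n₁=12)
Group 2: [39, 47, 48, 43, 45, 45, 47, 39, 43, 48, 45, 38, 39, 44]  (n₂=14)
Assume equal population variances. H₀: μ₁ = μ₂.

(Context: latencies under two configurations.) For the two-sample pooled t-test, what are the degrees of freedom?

degrees of freedom = 24

df = n₁ + n₂ − 2 = 12 + 14 − 2 = 24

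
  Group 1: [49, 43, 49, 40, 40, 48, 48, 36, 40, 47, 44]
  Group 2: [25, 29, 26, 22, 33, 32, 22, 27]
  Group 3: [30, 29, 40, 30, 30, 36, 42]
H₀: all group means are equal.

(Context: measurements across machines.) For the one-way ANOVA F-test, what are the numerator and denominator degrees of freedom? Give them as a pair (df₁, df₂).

degrees of freedom = [2, 23]

k = 3 groups, N = 26 total
df = (k−1, N−k) = (3−1, 26−3) = (2, 23)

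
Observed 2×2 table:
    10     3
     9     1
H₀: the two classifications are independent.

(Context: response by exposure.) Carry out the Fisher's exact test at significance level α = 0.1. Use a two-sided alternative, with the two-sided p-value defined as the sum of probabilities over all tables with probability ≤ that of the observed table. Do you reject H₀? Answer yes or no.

reject H₀: no

Margins: r₁=13, r₂=10, c₁=19, c₂=4, n=23
p_obs = C(13,10)·C(10,9)/C(23,19); sum pmf over tables with pmf ≤ p_obs
p-value (two-sided) = 0.60361
At α=0.1: p ≥ α → fail to reject H₀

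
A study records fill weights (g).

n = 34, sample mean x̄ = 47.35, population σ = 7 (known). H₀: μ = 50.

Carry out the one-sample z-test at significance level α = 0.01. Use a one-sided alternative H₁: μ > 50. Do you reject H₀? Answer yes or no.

SE = σ/√n = 7/√34 = 1.2005
z = (x̄−μ₀)/SE = (47.35−50)/1.2005 = -2.2074
p-value (one-sided, H₁ greater) = 0.98636
At α=0.01: p ≥ α → fail to reject H₀

reject H₀: no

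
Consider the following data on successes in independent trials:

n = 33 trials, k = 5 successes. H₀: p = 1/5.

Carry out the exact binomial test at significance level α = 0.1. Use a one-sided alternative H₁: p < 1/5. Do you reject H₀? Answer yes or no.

Exact binomial: n=33, k=5, p₀=1/5=0.2000
P(X≤5) from Σ C(n,i)·p₀^i·(1−p₀)^(n−i)
p-value (one-sided, H₁ less) = 0.32903
At α=0.1: p ≥ α → fail to reject H₀

reject H₀: no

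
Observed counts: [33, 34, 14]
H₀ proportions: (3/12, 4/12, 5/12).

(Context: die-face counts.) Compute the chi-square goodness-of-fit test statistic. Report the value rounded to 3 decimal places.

n = 81; E_i = n·p_i = [20.25, 27.00, 33.75]
χ² = (33−20.25)²/20.25 + (34−27.00)²/27.00 + (14−33.75)²/33.75 = 21.4000
df = 2

test statistic = 21.400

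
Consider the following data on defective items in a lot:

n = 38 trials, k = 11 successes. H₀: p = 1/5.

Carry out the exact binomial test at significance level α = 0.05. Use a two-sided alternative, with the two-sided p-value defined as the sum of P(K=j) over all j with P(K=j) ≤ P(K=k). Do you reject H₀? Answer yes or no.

Exact binomial: n=38, k=11, p₀=1/5=0.2000
P(X=j) = C(n,j)·p₀^j·(1−p₀)^(n−j); p = Σ P(X=j) over j with P(X=j) ≤ P(X=11)
p-value (two-sided) = 0.16058
At α=0.05: p ≥ α → fail to reject H₀

reject H₀: no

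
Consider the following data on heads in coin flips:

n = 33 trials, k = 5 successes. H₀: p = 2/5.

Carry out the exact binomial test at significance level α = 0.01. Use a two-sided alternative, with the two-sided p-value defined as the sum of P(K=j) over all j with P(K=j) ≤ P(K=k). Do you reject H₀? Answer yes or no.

reject H₀: yes

Exact binomial: n=33, k=5, p₀=2/5=0.4000
P(X=j) = C(n,j)·p₀^j·(1−p₀)^(n−j); p = Σ P(X=j) over j with P(X=j) ≤ P(X=5)
p-value (two-sided) = 0.00374
At α=0.01: p < α → reject H₀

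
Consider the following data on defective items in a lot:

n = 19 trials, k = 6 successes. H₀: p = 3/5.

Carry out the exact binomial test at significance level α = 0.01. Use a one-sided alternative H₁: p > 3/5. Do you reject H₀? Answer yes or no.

reject H₀: no

Exact binomial: n=19, k=6, p₀=3/5=0.6000
P(X≥6) from Σ C(n,i)·p₀^i·(1−p₀)^(n−i)
p-value (one-sided, H₁ greater) = 0.99693
At α=0.01: p ≥ α → fail to reject H₀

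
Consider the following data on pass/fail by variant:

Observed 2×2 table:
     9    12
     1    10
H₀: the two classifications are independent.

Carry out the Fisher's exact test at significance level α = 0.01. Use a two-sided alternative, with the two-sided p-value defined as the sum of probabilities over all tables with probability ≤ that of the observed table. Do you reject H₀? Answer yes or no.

Margins: r₁=21, r₂=11, c₁=10, c₂=22, n=32
p_obs = C(21,9)·C(11,1)/C(32,10); sum pmf over tables with pmf ≤ p_obs
p-value (two-sided) = 0.10581
At α=0.01: p ≥ α → fail to reject H₀

reject H₀: no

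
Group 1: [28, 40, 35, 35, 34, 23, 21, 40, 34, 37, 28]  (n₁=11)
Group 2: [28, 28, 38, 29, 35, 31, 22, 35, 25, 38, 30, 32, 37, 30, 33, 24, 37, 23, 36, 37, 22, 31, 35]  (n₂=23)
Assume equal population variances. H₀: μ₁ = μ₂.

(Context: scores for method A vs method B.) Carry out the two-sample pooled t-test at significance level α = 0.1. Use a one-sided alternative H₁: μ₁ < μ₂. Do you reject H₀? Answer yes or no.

reject H₀: no

x̄₁=32.273, s₁=6.420, n₁=11
x̄₂=31.130, s₂=5.303, n₂=23
s_p² = [10·6.420² + 22·5.303²]/32 = 32.2122
SE = √(s_p²·(1/11+1/23)) = 2.0806
t = (32.273−31.130)/2.0806 = 0.5490
df = 32
p-value (one-sided, H₁ less) = 0.70660
At α=0.1: p ≥ α → fail to reject H₀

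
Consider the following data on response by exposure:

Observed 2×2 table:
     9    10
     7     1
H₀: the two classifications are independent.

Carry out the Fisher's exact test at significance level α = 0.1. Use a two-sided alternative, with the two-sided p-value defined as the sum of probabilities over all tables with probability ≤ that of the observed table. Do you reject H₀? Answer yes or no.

Margins: r₁=19, r₂=8, c₁=16, c₂=11, n=27
p_obs = C(19,9)·C(8,7)/C(27,16); sum pmf over tables with pmf ≤ p_obs
p-value (two-sided) = 0.08990
At α=0.1: p < α → reject H₀

reject H₀: yes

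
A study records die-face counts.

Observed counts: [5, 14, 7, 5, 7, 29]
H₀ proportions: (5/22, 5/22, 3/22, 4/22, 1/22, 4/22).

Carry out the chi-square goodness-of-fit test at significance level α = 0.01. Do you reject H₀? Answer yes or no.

n = 67; E_i = n·p_i = [15.23, 15.23, 9.14, 12.18, 3.05, 12.18]
χ² = (5−15.23)²/15.23 + (14−15.23)²/15.23 + (7−9.14)²/9.14 + (5−12.18)²/12.18 + (7−3.05)²/3.05 + (29−12.18)²/12.18 = 40.0557
df = 5
p-value (upper-tail) = 0.00000
At α=0.01: p < α → reject H₀

reject H₀: yes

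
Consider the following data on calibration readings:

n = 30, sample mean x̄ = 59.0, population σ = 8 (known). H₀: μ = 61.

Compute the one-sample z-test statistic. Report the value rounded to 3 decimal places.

SE = σ/√n = 8/√30 = 1.4606
z = (x̄−μ₀)/SE = (59.0−61)/1.4606 = -1.3693

test statistic = -1.369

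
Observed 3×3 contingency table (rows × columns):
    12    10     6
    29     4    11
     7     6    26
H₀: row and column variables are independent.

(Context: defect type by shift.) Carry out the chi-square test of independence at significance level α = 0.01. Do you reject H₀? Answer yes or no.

reject H₀: yes

Row totals [28, 44, 39], col totals [48, 20, 43], n=111
χ² = (12−12.11)²/12.11 + (10−5.05)²/5.05 + (6−10.85)²/10.85 + (29−19.03)²/19.03 + (4−7.93)²/7.93 + (11−17.05)²/17.05 + (7−16.86)²/16.86 + (6−7.03)²/7.03 + (26−15.11)²/15.11 = 30.1232
df = 4
p-value (upper-tail) = 0.00000
At α=0.01: p < α → reject H₀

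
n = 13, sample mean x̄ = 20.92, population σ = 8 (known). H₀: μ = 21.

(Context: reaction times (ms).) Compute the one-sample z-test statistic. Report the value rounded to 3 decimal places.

SE = σ/√n = 8/√13 = 2.2188
z = (x̄−μ₀)/SE = (20.92−21)/2.2188 = -0.0361

test statistic = -0.036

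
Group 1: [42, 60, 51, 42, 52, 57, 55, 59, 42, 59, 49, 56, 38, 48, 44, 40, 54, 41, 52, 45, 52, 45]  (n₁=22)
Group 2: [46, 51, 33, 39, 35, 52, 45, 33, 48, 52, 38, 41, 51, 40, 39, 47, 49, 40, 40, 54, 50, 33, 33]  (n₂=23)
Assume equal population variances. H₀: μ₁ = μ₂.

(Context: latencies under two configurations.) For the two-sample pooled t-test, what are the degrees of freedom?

degrees of freedom = 43

df = n₁ + n₂ − 2 = 22 + 23 − 2 = 43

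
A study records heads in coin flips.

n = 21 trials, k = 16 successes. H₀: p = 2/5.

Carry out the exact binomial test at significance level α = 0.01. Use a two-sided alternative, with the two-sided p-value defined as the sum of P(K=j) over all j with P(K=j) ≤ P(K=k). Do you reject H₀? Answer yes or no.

Exact binomial: n=21, k=16, p₀=2/5=0.4000
P(X=j) = C(n,j)·p₀^j·(1−p₀)^(n−j); p = Σ P(X=j) over j with P(X=j) ≤ P(X=16)
p-value (two-sided) = 0.00116
At α=0.01: p < α → reject H₀

reject H₀: yes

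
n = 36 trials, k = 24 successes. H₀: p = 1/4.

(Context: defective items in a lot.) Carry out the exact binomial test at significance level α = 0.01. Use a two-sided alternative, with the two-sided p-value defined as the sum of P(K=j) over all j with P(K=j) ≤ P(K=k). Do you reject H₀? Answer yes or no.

reject H₀: yes

Exact binomial: n=36, k=24, p₀=1/4=0.2500
P(X=j) = C(n,j)·p₀^j·(1−p₀)^(n−j); p = Σ P(X=j) over j with P(X=j) ≤ P(X=24)
p-value (two-sided) = 0.00000
At α=0.01: p < α → reject H₀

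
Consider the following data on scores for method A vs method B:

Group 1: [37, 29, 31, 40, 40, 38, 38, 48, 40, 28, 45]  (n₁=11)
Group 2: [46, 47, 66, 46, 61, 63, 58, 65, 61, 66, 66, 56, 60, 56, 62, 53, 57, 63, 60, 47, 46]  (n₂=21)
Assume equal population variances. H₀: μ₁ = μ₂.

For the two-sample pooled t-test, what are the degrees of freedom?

df = n₁ + n₂ − 2 = 11 + 21 − 2 = 30

degrees of freedom = 30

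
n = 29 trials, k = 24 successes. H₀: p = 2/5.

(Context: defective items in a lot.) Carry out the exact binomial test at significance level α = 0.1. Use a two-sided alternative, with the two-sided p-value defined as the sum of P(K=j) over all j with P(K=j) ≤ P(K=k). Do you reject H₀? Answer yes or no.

Exact binomial: n=29, k=24, p₀=2/5=0.4000
P(X=j) = C(n,j)·p₀^j·(1−p₀)^(n−j); p = Σ P(X=j) over j with P(X=j) ≤ P(X=24)
p-value (two-sided) = 0.00000
At α=0.1: p < α → reject H₀

reject H₀: yes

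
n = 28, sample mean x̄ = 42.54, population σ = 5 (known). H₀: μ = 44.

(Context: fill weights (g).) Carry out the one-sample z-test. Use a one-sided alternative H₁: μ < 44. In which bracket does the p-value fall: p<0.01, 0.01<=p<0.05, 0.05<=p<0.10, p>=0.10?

SE = σ/√n = 5/√28 = 0.9449
z = (x̄−μ₀)/SE = (42.54−44)/0.9449 = -1.5451
p-value (one-sided, H₁ less) = 0.06116
→ bracket: 0.05<=p<0.10

p-value bracket: 0.05<=p<0.10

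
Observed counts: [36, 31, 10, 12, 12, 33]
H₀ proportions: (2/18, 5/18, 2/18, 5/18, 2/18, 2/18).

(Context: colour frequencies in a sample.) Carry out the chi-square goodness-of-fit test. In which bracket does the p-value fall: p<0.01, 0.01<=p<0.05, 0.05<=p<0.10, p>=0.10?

n = 134; E_i = n·p_i = [14.89, 37.22, 14.89, 37.22, 14.89, 14.89]
χ² = (36−14.89)²/14.89 + (31−37.22)²/37.22 + (10−14.89)²/14.89 + (12−37.22)²/37.22 + (12−14.89)²/14.89 + (33−14.89)²/14.89 = 72.2612
df = 5
p-value (upper-tail) = 0.00000
→ bracket: p<0.01

p-value bracket: p<0.01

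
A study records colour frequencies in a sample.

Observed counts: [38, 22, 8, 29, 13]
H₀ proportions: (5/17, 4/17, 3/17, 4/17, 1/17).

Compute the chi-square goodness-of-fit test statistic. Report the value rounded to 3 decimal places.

test statistic = 15.241

n = 110; E_i = n·p_i = [32.35, 25.88, 19.41, 25.88, 6.47]
χ² = (38−32.35)²/32.35 + (22−25.88)²/25.88 + (8−19.41)²/19.41 + (29−25.88)²/25.88 + (13−6.47)²/6.47 = 15.2411
df = 4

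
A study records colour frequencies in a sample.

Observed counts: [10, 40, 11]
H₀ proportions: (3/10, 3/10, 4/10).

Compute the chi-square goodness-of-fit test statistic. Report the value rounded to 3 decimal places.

n = 61; E_i = n·p_i = [18.30, 18.30, 24.40]
χ² = (10−18.30)²/18.30 + (40−18.30)²/18.30 + (11−24.40)²/24.40 = 36.8552
df = 2

test statistic = 36.855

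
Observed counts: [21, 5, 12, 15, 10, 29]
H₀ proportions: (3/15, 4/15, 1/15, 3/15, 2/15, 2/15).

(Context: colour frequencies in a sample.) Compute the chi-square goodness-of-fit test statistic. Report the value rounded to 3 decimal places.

test statistic = 45.405

n = 92; E_i = n·p_i = [18.40, 24.53, 6.13, 18.40, 12.27, 12.27]
χ² = (21−18.40)²/18.40 + (5−24.53)²/24.53 + (12−6.13)²/6.13 + (15−18.40)²/18.40 + (10−12.27)²/12.27 + (29−12.27)²/12.27 = 45.4049
df = 5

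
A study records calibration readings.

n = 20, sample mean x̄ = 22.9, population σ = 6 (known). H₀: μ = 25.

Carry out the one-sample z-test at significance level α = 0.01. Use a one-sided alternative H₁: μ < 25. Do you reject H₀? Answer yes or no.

SE = σ/√n = 6/√20 = 1.3416
z = (x̄−μ₀)/SE = (22.9−25)/1.3416 = -1.5652
p-value (one-sided, H₁ less) = 0.05876
At α=0.01: p ≥ α → fail to reject H₀

reject H₀: no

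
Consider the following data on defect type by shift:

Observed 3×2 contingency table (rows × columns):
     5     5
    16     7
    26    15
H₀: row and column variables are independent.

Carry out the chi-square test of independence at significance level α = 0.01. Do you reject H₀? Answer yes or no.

reject H₀: no

Row totals [10, 23, 41], col totals [47, 27], n=74
χ² = (5−6.35)²/6.35 + (5−3.65)²/3.65 + (16−14.61)²/14.61 + (7−8.39)²/8.39 + (26−26.04)²/26.04 + (15−14.96)²/14.96 = 1.1517
df = 2
p-value (upper-tail) = 0.56223
At α=0.01: p ≥ α → fail to reject H₀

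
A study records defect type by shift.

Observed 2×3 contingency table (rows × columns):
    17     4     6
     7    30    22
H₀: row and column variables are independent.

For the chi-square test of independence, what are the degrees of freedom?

degrees of freedom = 2

df = (r−1)(c−1) = (2−1)·(3−1) = 2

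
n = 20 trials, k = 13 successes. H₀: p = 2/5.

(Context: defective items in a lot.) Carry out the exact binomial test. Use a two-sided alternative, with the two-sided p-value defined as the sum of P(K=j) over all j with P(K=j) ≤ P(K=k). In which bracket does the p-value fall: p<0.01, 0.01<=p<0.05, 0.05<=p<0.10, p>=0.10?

p-value bracket: 0.01<=p<0.05

Exact binomial: n=20, k=13, p₀=2/5=0.4000
P(X=j) = C(n,j)·p₀^j·(1−p₀)^(n−j); p = Σ P(X=j) over j with P(X=j) ≤ P(X=13)
p-value (two-sided) = 0.03699
→ bracket: 0.01<=p<0.05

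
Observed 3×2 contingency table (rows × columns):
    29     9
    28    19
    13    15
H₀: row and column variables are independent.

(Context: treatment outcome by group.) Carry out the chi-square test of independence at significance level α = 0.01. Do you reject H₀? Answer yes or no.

Row totals [38, 47, 28], col totals [70, 43], n=113
χ² = (29−23.54)²/23.54 + (9−14.46)²/14.46 + (28−29.12)²/29.12 + (19−17.88)²/17.88 + (13−17.35)²/17.35 + (15−10.65)²/10.65 = 6.3010
df = 2
p-value (upper-tail) = 0.04283
At α=0.01: p ≥ α → fail to reject H₀

reject H₀: no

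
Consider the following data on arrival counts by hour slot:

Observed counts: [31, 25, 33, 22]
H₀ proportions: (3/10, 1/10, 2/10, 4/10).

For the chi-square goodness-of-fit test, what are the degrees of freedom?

degrees of freedom = 3

df = k − 1 = 4 − 1 = 3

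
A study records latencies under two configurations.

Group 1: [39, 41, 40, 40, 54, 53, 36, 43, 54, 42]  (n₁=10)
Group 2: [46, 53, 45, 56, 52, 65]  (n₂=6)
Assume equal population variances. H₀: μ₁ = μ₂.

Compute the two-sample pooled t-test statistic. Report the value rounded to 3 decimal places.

x̄₁=44.200, s₁=6.795, n₁=10
x̄₂=52.833, s₂=7.305, n₂=6
s_p² = [9·6.795² + 5·7.305²]/14 = 48.7452
SE = √(s_p²·(1/10+1/6)) = 3.6054
t = (44.200−52.833)/3.6054 = -2.3946
df = 14

test statistic = -2.395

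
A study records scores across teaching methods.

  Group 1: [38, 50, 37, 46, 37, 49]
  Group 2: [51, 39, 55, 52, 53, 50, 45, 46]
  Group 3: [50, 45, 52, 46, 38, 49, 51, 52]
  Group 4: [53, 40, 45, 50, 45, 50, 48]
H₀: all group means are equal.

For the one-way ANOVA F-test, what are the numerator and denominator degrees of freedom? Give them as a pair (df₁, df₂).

degrees of freedom = [3, 25]

k = 4 groups, N = 29 total
df = (k−1, N−k) = (4−1, 29−4) = (3, 25)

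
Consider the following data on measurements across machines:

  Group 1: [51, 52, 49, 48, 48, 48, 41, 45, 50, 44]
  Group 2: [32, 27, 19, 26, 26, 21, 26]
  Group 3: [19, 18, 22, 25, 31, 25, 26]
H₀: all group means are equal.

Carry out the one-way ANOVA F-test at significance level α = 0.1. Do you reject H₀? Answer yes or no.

reject H₀: yes

Group means [47.60, 25.29, 23.71], grand mean 34.125
SSB = Σnᵢ(x̄ᵢ−x̄)² = 3121.368; SSW = ΣΣ(x−x̄ᵢ)² = 329.257
MSB = 3121.368/2 = 1560.6839; MSW = 329.257/21 = 15.6789
F = MSB/MSW = 99.5403
df = (2, 21)
p-value (upper-tail) = 0.00000
At α=0.1: p < α → reject H₀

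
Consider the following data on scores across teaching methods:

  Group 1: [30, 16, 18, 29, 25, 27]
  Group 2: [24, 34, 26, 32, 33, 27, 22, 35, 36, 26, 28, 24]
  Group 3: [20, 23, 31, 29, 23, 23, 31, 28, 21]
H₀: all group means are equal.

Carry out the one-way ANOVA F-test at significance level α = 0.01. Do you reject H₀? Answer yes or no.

Group means [24.17, 28.92, 25.44], grand mean 26.704
SSB = Σnᵢ(x̄ᵢ−x̄)² = 111.657; SSW = ΣΣ(x−x̄ᵢ)² = 575.972
MSB = 111.657/2 = 55.8287; MSW = 575.972/24 = 23.9988
F = MSB/MSW = 2.3263
df = (2, 24)
p-value (upper-tail) = 0.11928
At α=0.01: p ≥ α → fail to reject H₀

reject H₀: no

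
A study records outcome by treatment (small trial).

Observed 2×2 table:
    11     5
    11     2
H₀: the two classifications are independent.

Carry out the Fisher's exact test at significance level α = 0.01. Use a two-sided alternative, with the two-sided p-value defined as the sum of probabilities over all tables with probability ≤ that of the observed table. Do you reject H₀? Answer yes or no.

Margins: r₁=16, r₂=13, c₁=22, c₂=7, n=29
p_obs = C(16,11)·C(13,11)/C(29,22); sum pmf over tables with pmf ≤ p_obs
p-value (two-sided) = 0.40996
At α=0.01: p ≥ α → fail to reject H₀

reject H₀: no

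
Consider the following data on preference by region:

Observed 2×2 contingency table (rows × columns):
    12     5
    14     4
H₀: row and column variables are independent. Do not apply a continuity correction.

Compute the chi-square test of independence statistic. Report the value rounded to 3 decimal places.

Row totals [17, 18], col totals [26, 9], n=35
χ² = (12−12.63)²/12.63 + (5−4.37)²/4.37 + (14−13.37)²/13.37 + (4−4.63)²/4.63 = 0.2366
df = 1

test statistic = 0.237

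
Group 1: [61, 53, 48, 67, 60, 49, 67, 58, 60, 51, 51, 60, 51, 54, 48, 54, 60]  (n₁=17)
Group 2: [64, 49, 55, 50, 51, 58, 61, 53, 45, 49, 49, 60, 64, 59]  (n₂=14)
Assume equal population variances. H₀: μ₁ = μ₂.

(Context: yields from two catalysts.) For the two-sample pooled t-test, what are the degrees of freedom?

degrees of freedom = 29

df = n₁ + n₂ − 2 = 17 + 14 − 2 = 29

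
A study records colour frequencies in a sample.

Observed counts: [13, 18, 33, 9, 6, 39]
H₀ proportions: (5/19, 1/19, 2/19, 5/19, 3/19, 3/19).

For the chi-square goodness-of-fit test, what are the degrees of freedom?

df = k − 1 = 6 − 1 = 5

degrees of freedom = 5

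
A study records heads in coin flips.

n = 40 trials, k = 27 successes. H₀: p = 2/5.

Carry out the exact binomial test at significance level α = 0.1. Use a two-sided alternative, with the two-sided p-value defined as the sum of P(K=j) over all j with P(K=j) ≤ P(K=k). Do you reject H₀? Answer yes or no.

reject H₀: yes

Exact binomial: n=40, k=27, p₀=2/5=0.4000
P(X=j) = C(n,j)·p₀^j·(1−p₀)^(n−j); p = Σ P(X=j) over j with P(X=j) ≤ P(X=27)
p-value (two-sided) = 0.00055
At α=0.1: p < α → reject H₀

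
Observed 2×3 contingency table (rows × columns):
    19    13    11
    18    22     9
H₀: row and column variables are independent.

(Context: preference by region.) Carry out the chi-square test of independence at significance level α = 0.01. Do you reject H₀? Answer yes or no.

reject H₀: no

Row totals [43, 49], col totals [37, 35, 20], n=92
χ² = (19−17.29)²/17.29 + (13−16.36)²/16.36 + (11−9.35)²/9.35 + (18−19.71)²/19.71 + (22−18.64)²/18.64 + (9−10.65)²/10.65 = 2.1592
df = 2
p-value (upper-tail) = 0.33973
At α=0.01: p ≥ α → fail to reject H₀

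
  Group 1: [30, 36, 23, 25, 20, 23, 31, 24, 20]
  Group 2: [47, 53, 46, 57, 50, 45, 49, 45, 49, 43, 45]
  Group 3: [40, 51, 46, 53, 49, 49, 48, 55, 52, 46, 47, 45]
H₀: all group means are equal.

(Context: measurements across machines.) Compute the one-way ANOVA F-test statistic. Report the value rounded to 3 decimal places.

Group means [25.78, 48.09, 48.42], grand mean 41.938
SSB = Σnᵢ(x̄ᵢ−x̄)² = 3270.494; SSW = ΣΣ(x−x̄ᵢ)² = 585.381
MSB = 3270.494/2 = 1635.2468; MSW = 585.381/29 = 20.1856
F = MSB/MSW = 81.0107
df = (2, 29)

test statistic = 81.011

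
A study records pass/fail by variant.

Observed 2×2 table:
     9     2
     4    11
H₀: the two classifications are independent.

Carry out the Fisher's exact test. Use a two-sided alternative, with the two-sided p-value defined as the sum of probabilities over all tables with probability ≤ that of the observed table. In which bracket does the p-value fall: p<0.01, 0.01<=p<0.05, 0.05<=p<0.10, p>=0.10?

p-value bracket: 0.01<=p<0.05

Margins: r₁=11, r₂=15, c₁=13, c₂=13, n=26
p_obs = C(11,9)·C(15,4)/C(26,13); sum pmf over tables with pmf ≤ p_obs
p-value (two-sided) = 0.01542
→ bracket: 0.01<=p<0.05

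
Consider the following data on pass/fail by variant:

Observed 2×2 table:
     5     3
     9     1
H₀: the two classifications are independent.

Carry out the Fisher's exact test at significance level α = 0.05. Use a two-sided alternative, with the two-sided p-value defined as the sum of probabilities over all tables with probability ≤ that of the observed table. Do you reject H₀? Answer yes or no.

Margins: r₁=8, r₂=10, c₁=14, c₂=4, n=18
p_obs = C(8,5)·C(10,9)/C(18,14); sum pmf over tables with pmf ≤ p_obs
p-value (two-sided) = 0.27451
At α=0.05: p ≥ α → fail to reject H₀

reject H₀: no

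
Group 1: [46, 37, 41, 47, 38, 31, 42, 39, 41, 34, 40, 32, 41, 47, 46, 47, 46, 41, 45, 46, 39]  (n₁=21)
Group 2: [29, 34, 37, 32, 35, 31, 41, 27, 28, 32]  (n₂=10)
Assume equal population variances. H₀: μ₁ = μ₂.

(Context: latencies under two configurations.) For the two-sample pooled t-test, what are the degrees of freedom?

degrees of freedom = 29

df = n₁ + n₂ − 2 = 21 + 10 − 2 = 29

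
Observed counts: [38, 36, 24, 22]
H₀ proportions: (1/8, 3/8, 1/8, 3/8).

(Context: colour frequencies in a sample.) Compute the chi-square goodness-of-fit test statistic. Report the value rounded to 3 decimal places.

test statistic = 54.222

n = 120; E_i = n·p_i = [15.00, 45.00, 15.00, 45.00]
χ² = (38−15.00)²/15.00 + (36−45.00)²/45.00 + (24−15.00)²/15.00 + (22−45.00)²/45.00 = 54.2222
df = 3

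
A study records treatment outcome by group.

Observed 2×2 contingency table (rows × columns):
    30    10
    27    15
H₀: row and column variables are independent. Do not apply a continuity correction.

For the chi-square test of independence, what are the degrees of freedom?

degrees of freedom = 1

df = (r−1)(c−1) = (2−1)·(2−1) = 1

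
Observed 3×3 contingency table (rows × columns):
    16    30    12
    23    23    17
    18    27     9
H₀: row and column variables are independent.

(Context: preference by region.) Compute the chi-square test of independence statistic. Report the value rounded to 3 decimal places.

Row totals [58, 63, 54], col totals [57, 80, 38], n=175
χ² = (16−18.89)²/18.89 + (30−26.51)²/26.51 + (12−12.59)²/12.59 + (23−20.52)²/20.52 + (23−28.80)²/28.80 + (17−13.68)²/13.68 + (18−17.59)²/17.59 + (27−24.69)²/24.69 + (9−11.73)²/11.73 = 4.0626
df = 4

test statistic = 4.063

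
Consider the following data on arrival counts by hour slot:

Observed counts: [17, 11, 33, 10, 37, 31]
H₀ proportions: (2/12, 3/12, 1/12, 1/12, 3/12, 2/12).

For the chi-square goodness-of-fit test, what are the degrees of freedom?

degrees of freedom = 5

df = k − 1 = 6 − 1 = 5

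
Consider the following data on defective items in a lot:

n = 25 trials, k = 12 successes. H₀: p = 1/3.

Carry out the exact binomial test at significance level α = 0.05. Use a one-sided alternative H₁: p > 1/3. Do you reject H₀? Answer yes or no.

Exact binomial: n=25, k=12, p₀=1/3=0.3333
P(X≥12) from Σ C(n,i)·p₀^i·(1−p₀)^(n−i)
p-value (one-sided, H₁ greater) = 0.09179
At α=0.05: p ≥ α → fail to reject H₀

reject H₀: no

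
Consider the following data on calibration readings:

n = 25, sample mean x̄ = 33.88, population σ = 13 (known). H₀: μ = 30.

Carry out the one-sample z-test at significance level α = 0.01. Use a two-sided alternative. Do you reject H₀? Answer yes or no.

reject H₀: no

SE = σ/√n = 13/√25 = 2.6000
z = (x̄−μ₀)/SE = (33.88−30)/2.6000 = 1.4923
p-value (two-sided) = 0.13562
At α=0.01: p ≥ α → fail to reject H₀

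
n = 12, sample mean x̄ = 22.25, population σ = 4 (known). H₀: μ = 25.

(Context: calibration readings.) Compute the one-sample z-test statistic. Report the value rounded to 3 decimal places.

test statistic = -2.382

SE = σ/√n = 4/√12 = 1.1547
z = (x̄−μ₀)/SE = (22.25−25)/1.1547 = -2.3816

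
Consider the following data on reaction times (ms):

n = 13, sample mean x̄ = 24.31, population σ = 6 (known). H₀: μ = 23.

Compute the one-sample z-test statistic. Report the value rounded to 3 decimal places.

test statistic = 0.787

SE = σ/√n = 6/√13 = 1.6641
z = (x̄−μ₀)/SE = (24.31−23)/1.6641 = 0.7872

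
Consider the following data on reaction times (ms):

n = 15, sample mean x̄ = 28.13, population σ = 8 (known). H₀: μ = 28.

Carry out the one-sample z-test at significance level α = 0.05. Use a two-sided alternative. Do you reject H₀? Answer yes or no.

SE = σ/√n = 8/√15 = 2.0656
z = (x̄−μ₀)/SE = (28.13−28)/2.0656 = 0.0629
p-value (two-sided) = 0.94982
At α=0.05: p ≥ α → fail to reject H₀

reject H₀: no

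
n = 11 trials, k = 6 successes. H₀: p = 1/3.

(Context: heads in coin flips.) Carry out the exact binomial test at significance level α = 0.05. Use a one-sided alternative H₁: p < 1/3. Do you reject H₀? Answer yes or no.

Exact binomial: n=11, k=6, p₀=1/3=0.3333
P(X≤6) from Σ C(n,i)·p₀^i·(1−p₀)^(n−i)
p-value (one-sided, H₁ less) = 0.96137
At α=0.05: p ≥ α → fail to reject H₀

reject H₀: no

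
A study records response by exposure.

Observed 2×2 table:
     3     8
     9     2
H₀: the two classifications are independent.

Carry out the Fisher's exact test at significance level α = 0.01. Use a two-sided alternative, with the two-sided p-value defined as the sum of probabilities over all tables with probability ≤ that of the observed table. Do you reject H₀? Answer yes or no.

reject H₀: no

Margins: r₁=11, r₂=11, c₁=12, c₂=10, n=22
p_obs = C(11,3)·C(11,9)/C(22,12); sum pmf over tables with pmf ≤ p_obs
p-value (two-sided) = 0.02997
At α=0.01: p ≥ α → fail to reject H₀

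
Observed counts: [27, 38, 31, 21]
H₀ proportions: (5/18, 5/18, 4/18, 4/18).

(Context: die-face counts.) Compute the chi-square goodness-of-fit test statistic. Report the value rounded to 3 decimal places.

n = 117; E_i = n·p_i = [32.50, 32.50, 26.00, 26.00]
χ² = (27−32.50)²/32.50 + (38−32.50)²/32.50 + (31−26.00)²/26.00 + (21−26.00)²/26.00 = 3.7846
df = 3

test statistic = 3.785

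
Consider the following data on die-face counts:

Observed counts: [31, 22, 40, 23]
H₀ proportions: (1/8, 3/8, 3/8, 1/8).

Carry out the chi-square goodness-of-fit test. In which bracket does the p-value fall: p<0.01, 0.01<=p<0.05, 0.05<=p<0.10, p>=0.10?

n = 116; E_i = n·p_i = [14.50, 43.50, 43.50, 14.50]
χ² = (31−14.50)²/14.50 + (22−43.50)²/43.50 + (40−43.50)²/43.50 + (23−14.50)²/14.50 = 34.6667
df = 3
p-value (upper-tail) = 0.00000
→ bracket: p<0.01

p-value bracket: p<0.01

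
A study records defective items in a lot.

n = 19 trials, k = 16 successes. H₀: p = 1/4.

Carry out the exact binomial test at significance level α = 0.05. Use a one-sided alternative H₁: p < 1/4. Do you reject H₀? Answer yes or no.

Exact binomial: n=19, k=16, p₀=1/4=0.2500
P(X≤16) from Σ C(n,i)·p₀^i·(1−p₀)^(n−i)
p-value (one-sided, H₁ less) = 1.00000
At α=0.05: p ≥ α → fail to reject H₀

reject H₀: no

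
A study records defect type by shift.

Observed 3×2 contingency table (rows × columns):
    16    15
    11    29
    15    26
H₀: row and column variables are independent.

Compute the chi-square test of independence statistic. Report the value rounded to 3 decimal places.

test statistic = 4.356

Row totals [31, 40, 41], col totals [42, 70], n=112
χ² = (16−11.62)²/11.62 + (15−19.38)²/19.38 + (11−15.00)²/15.00 + (29−25.00)²/25.00 + (15−15.38)²/15.38 + (26−25.62)²/25.62 = 4.3557
df = 2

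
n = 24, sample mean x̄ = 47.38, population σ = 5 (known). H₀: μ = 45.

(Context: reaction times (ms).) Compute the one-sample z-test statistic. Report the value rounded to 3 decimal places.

test statistic = 2.332

SE = σ/√n = 5/√24 = 1.0206
z = (x̄−μ₀)/SE = (47.38−45)/1.0206 = 2.3319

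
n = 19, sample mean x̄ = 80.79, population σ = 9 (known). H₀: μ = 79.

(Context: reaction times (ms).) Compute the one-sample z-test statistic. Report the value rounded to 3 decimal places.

SE = σ/√n = 9/√19 = 2.0647
z = (x̄−μ₀)/SE = (80.79−79)/2.0647 = 0.8669

test statistic = 0.867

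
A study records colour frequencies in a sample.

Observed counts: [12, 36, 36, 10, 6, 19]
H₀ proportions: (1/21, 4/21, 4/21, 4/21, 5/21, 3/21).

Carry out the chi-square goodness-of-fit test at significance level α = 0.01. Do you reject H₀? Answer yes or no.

n = 119; E_i = n·p_i = [5.67, 22.67, 22.67, 22.67, 28.33, 17.00]
χ² = (12−5.67)²/5.67 + (36−22.67)²/22.67 + (36−22.67)²/22.67 + (10−22.67)²/22.67 + (6−28.33)²/28.33 + (19−17.00)²/17.00 = 47.6824
df = 5
p-value (upper-tail) = 0.00000
At α=0.01: p < α → reject H₀

reject H₀: yes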